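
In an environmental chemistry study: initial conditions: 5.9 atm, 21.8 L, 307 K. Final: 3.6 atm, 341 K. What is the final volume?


P1V1/T1 = P2V2/T2
V2 = P1V1T2/(T1P2)
= 5.9×21.8×341/(307×3.6)
= 39.685 L

39.685 L


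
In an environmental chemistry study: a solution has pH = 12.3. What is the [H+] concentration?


[H+] = 10^(-pH) = 10^(-12.3)
= 5.01×10^-13 M

5.01×10^-13 M


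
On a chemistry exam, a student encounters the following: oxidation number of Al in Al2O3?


Al is +3
Oxidation number: +3

+3


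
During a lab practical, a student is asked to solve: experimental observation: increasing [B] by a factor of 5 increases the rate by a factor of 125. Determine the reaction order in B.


rate ∝ [B]^n
5^n = 125 → n = 3
Order in B: 3

3


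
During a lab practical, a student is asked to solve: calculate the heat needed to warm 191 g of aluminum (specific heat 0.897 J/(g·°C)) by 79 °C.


q = mcΔT = 191 × 0.897 × 79
= 13534.83 J

13534.83 J


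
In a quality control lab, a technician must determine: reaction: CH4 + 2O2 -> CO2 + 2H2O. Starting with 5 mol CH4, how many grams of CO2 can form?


Mole ratio CO2:CH4 = 1:1
n(CO2) = 5 × 1/1 = 5.000 mol
mass = 5.000 × 44.01 = 220.05 g

220.05 g


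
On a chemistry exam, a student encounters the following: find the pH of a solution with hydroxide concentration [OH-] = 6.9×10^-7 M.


pOH = -log10([OH-]) = -log10(6.9×10^-7)
= 7 - log10(6.9) = 6.16
pH = 14 - pOH = 14 - 6.16 = 7.84

7.84


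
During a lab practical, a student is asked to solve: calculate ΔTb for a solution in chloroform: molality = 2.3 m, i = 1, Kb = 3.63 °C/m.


ΔTb = Kb × m × i
= 3.63 × 2.3 × 1
= 8.349 °C

8.349 °C


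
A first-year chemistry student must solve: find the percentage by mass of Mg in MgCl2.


M(MgCl2) = 1×24.31 + 2×35.45 = 95.21 g/mol
Mass of Mg = 1 × 24.31 = 24.31 g/mol
% Mg = 24.31/95.21 × 100 = 25.53%

25.53%


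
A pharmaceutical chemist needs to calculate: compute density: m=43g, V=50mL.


ρ = mass/volume
= 43/50
= 0.86 g/mL

0.86 g/mL


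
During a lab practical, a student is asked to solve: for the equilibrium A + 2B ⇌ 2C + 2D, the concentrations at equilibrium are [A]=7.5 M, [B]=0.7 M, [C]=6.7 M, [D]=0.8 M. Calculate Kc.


Kc = [C]^2[D]^2/([A][B]^2)
= (6.7^2 × 0.8^2)/(7.5^1 × 0.7^2)
= 28.7296/3.675
= 7.818

7.818


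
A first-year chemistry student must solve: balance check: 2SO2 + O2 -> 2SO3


Equation: 2SO2 + O2 -> 2SO3
Check atoms: O: 6=6, S: 2=2
Balanced

Yes, balanced


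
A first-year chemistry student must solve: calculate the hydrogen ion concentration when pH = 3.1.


[H+] = 10^(-pH) = 10^(-3.1)
= 7.94×10^-4 M

7.94×10^-4 M


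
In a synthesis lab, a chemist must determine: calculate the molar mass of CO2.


M(CO2) = 1×12.01 + 2×16.0
= 12.01 + 32.0
= 44.01 g/mol

44.01 g/mol


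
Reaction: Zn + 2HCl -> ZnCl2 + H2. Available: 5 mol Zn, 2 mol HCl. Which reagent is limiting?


Mole ratio available / coefficient:
  Zn: 5/1 = 5.000
  HCl: 2/2 = 1.000
Smaller ratio is limiting.

HCl


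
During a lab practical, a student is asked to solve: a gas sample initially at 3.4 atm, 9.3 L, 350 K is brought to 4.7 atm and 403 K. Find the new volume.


P1V1/T1 = P2V2/T2
V2 = P1V1T2/(T1P2)
= 3.4×9.3×403/(350×4.7)
= 7.746 L

7.746 L


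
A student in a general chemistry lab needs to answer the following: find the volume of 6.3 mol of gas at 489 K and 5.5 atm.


PV = nRT  (R = 0.08206 L·atm/(mol·K))
V = nRT/P = 6.3×0.08206×489/5.5
= 45.964 L

45.964 L


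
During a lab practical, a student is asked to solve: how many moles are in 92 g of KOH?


M(KOH) = 56.11 g/mol
n = mass/M = 92/56.11 = 1.6396 mol

1.6396 mol


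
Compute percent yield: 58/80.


% yield = actual/theoretical × 100
= 58/80 × 100
= 72.5%

72.5%


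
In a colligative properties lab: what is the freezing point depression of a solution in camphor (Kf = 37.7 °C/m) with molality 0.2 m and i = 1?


ΔTf = Kf × m × i
= 37.7 × 0.2 × 1
= 7.54 °C

7.54 °C


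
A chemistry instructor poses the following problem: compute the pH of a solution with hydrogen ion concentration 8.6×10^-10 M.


pH = -log10([H+]) = -log10(8.6×10^-10)
= 10 - log10(8.6)
= 10 - 0.93
= 9.07

9.07


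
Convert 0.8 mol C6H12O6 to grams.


M(C6H12O6) = 180.16 g/mol
mass = n × M = 0.8 × 180.16 = 144.13 g

144.13 g


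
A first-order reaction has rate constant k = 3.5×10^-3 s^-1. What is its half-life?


t½ = ln2/k = 0.693147/(3.5×10^-3 s^-1)
= 198.0 s

198.0 s


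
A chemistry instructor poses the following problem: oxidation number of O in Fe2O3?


O is usually -2
Oxidation number: -2

-2


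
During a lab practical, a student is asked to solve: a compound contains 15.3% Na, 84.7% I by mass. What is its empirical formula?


Assume 100 g sample. Moles of each element:
  Na: 15.3/22.99 = 0.666 mol
  I: 84.7/126.9 = 0.667 mol
Divide by smallest (0.666):
  Na: 0.666/0.666 = 1.0
  I: 0.667/0.666 = 1.0
Empirical formula: NaI

NaI


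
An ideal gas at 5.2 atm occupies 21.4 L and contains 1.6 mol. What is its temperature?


PV = nRT  (R = 0.08206 L·atm/(mol·K))
T = PV/(nR) = 5.2×21.4/(1.6×0.08206)
= 111.28/0.131296
= 847.55 K

847.55 K


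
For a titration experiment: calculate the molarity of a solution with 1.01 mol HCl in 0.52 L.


M = n/V = 1.01/0.52 = 1.942 mol/L

1.942 M


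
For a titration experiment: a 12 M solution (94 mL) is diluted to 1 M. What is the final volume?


C1V1 = C2V2
12 × 94 = 1 × V2
V2 = 1128/1 = 1128.0 mL

1128.0 mL


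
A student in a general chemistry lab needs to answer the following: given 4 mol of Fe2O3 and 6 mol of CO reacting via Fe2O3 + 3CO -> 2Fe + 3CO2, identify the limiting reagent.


Mole ratio available / coefficient:
  Fe2O3: 4/1 = 4.000
  CO: 6/3 = 2.000
Smaller ratio is limiting.

CO


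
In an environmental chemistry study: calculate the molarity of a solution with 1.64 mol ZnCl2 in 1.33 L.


M = n/V = 1.64/1.33 = 1.233 mol/L

1.233 M


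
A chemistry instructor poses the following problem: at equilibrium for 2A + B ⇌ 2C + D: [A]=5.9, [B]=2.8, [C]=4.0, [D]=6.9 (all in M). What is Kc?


Kc = [C]^2[D]/([A]^2[B])
= (4.0^2 × 6.9^1)/(5.9^2 × 2.8^1)
= 110.4/97.468
= 1.133

1.133


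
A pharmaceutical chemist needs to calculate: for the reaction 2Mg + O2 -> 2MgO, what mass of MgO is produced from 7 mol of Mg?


Mole ratio MgO:Mg = 2:2
n(MgO) = 7 × 2/2 = 7.000 mol
mass = 7.000 × 40.31 = 282.17 g

282.17 g


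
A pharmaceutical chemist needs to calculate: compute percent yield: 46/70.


% yield = actual/theoretical × 100
= 46/70 × 100
= 65.71%

65.71%


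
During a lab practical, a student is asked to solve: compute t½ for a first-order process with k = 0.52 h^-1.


t½ = ln2/k = 0.693147/(0.52 h^-1)
= 1.333 h

1.333 h


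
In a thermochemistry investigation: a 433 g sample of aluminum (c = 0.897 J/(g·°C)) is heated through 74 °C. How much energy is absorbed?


q = mcΔT = 433 × 0.897 × 74
= 28741.67 J

28741.67 J


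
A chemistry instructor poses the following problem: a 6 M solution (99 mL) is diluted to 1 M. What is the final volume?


C1V1 = C2V2
6 × 99 = 1 × V2
V2 = 594/1 = 594.0 mL

594.0 mL


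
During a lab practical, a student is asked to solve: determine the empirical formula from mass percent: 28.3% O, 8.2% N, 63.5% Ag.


Assume 100 g sample. Moles of each element:
  O: 28.3/16.0 = 1.769 mol
  N: 8.2/14.01 = 0.585 mol
  Ag: 63.5/107.87 = 0.589 mol
Divide by smallest (0.585):
  O: 1.769/0.585 = 3.02
  N: 0.585/0.585 = 1.0
  Ag: 0.589/0.585 = 1.01
Empirical formula: AgNO3

AgNO3


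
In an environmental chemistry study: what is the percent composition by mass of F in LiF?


M(LiF) = 1×6.94 + 1×19.0 = 25.94 g/mol
Mass of F = 1 × 19.0 = 19.00 g/mol
% F = 19.00/25.94 × 100 = 73.25%

73.25%


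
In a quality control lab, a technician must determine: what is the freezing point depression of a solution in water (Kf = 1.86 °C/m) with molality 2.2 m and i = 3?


ΔTf = Kf × m × i
= 1.86 × 2.2 × 3
= 12.276 °C

12.276 °C


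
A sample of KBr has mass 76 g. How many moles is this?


M(KBr) = 119.0 g/mol
n = mass/M = 76/119.0 = 0.6387 mol

0.6387 mol


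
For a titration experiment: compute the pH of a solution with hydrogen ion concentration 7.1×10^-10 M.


pH = -log10([H+]) = -log10(7.1×10^-10)
= 10 - log10(7.1)
= 10 - 0.85
= 9.15

9.15


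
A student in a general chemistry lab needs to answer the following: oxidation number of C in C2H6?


2x + 6(+1) = 0, so x = -3
Oxidation number: -3

-3


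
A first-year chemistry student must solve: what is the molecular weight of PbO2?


M(PbO2) = 1×207.2 + 2×16.0
= 207.2 + 32.0
= 239.2 g/mol

239.2 g/mol


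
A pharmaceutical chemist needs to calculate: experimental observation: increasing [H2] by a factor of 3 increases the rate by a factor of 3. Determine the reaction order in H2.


rate ∝ [H2]^n
3^n = 3 → n = 1
Order in H2: 1

1


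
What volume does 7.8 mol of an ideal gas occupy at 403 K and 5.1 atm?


PV = nRT  (R = 0.08206 L·atm/(mol·K))
V = nRT/P = 7.8×0.08206×403/5.1
= 50.578 L

50.578 L


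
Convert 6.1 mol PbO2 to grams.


M(PbO2) = 239.2 g/mol
mass = n × M = 6.1 × 239.2 = 1459.12 g

1459.12 g


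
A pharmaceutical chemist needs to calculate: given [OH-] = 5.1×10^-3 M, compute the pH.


pOH = -log10([OH-]) = -log10(5.1×10^-3)
= 3 - log10(5.1) = 2.29
pH = 14 - pOH = 14 - 2.29 = 11.71

11.71


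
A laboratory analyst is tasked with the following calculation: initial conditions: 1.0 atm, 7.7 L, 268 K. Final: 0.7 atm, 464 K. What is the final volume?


P1V1/T1 = P2V2/T2
V2 = P1V1T2/(T1P2)
= 1.0×7.7×464/(268×0.7)
= 19.045 L

19.045 L


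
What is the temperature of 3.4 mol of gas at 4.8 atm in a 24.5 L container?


PV = nRT  (R = 0.08206 L·atm/(mol·K))
T = PV/(nR) = 4.8×24.5/(3.4×0.08206)
= 117.60/0.279004
= 421.50 K

421.50 K


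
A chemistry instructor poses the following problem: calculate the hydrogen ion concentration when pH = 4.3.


[H+] = 10^(-pH) = 10^(-4.3)
= 5.01×10^-5 M

5.01×10^-5 M


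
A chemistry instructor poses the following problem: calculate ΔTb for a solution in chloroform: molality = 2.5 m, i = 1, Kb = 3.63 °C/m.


ΔTb = Kb × m × i
= 3.63 × 2.5 × 1
= 9.075 °C

9.075 °C


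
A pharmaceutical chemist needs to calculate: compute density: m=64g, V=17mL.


ρ = mass/volume
= 64/17
= 3.765 g/mL

3.765 g/mL


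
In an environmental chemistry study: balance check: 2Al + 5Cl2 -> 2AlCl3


Equation: 2Al + 5Cl2 -> 2AlCl3
Check atoms: Al: 2=2, Cl: 10≠6
Not balanced

No, not balanced


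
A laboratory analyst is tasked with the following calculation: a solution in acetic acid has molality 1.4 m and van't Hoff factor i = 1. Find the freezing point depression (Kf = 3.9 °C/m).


ΔTf = Kf × m × i
= 3.9 × 1.4 × 1
= 5.46 °C

5.46 °C


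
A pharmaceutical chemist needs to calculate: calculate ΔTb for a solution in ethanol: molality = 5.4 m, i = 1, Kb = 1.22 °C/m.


ΔTb = Kb × m × i
= 1.22 × 5.4 × 1
= 6.588 °C

6.588 °C


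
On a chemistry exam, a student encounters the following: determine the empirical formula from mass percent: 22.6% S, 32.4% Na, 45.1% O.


Assume 100 g sample. Moles of each element:
  S: 22.6/32.07 = 0.705 mol
  Na: 32.4/22.99 = 1.409 mol
  O: 45.1/16.0 = 2.819 mol
Divide by smallest (0.705):
  S: 0.705/0.705 = 1.0
  Na: 1.409/0.705 = 2.0
  O: 2.819/0.705 = 4.0
Empirical formula: Na2SO4

Na2SO4


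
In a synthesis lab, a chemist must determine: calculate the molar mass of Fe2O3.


M(Fe2O3) = 2×55.85 + 3×16.0
= 111.7 + 48.0
= 159.7 g/mol

159.7 g/mol


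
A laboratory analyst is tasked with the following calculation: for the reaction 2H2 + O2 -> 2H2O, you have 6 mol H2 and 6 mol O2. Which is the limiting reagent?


Mole ratio available / coefficient:
  H2: 6/2 = 3.000
  O2: 6/1 = 6.000
Smaller ratio is limiting.

H2


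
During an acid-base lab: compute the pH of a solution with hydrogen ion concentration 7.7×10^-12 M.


pH = -log10([H+]) = -log10(7.7×10^-12)
= 12 - log10(7.7)
= 12 - 0.89
= 11.11

11.11


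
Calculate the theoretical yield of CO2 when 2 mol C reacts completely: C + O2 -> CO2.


Mole ratio CO2:C = 1:1
n(CO2) = 2 × 1/1 = 2.000 mol
mass = 2.000 × 44.01 = 88.02 g

88.02 g


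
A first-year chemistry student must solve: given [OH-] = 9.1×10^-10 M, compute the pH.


pOH = -log10([OH-]) = -log10(9.1×10^-10)
= 10 - log10(9.1) = 9.04
pH = 14 - pOH = 14 - 9.04 = 4.96

4.96


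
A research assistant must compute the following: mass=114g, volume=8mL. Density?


ρ = mass/volume
= 114/8
= 14.25 g/mL

14.25 g/mL


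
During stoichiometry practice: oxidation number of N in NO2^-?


x + 2(-2) = -1, so x = +3
Oxidation number: +3

+3


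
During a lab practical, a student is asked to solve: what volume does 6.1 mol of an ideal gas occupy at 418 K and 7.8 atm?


PV = nRT  (R = 0.08206 L·atm/(mol·K))
V = nRT/P = 6.1×0.08206×418/7.8
= 26.825 L

26.825 L


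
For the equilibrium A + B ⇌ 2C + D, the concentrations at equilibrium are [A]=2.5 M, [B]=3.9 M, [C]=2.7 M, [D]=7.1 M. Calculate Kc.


Kc = [C]^2[D]/([A][B])
= (2.7^2 × 7.1^1)/(2.5^1 × 3.9^1)
= 51.759/9.75
= 5.309

5.309


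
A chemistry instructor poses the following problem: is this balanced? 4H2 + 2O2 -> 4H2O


Equation: 4H2 + 2O2 -> 4H2O
Check atoms: H: 8=8, O: 4=4
Balanced

Yes, balanced


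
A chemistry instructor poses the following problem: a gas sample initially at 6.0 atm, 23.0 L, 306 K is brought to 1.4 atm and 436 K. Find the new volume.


P1V1/T1 = P2V2/T2
V2 = P1V1T2/(T1P2)
= 6.0×23.0×436/(306×1.4)
= 140.448 L

140.448 L


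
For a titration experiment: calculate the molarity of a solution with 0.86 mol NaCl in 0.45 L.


M = n/V = 0.86/0.45 = 1.911 mol/L

1.911 M


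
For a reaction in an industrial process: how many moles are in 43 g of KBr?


M(KBr) = 119.0 g/mol
n = mass/M = 43/119.0 = 0.3613 mol

0.3613 mol


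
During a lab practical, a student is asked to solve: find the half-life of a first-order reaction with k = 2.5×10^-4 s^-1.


t½ = ln2/k = 0.693147/(2.5×10^-4 s^-1)
= 2773 s

2773 s


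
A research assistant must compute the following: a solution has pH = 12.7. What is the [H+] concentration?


[H+] = 10^(-pH) = 10^(-12.7)
= 2.0×10^-13 M

2.0×10^-13 M


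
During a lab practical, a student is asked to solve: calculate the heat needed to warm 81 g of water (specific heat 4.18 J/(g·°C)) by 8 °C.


q = mcΔT = 81 × 4.18 × 8
= 2708.64 J

2708.64 J


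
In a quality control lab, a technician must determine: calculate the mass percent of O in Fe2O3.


M(Fe2O3) = 2×55.85 + 3×16.0 = 159.70 g/mol
Mass of O = 3 × 16.0 = 48.00 g/mol
% O = 48.00/159.70 × 100 = 30.06%

30.06%


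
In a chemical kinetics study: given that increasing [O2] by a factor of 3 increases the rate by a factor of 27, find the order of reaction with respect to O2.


rate ∝ [O2]^n
3^n = 27 → n = 3
Order in O2: 3

3


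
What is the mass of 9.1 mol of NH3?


M(NH3) = 17.03 g/mol
mass = n × M = 9.1 × 17.03 = 154.97 g

154.97 g


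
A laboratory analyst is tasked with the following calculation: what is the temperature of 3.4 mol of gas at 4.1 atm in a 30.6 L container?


PV = nRT  (R = 0.08206 L·atm/(mol·K))
T = PV/(nR) = 4.1×30.6/(3.4×0.08206)
= 125.46/0.279004
= 449.67 K

449.67 K


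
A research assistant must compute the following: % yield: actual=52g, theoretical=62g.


% yield = actual/theoretical × 100
= 52/62 × 100
= 83.87%

83.87%


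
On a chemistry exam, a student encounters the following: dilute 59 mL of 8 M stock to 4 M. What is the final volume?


C1V1 = C2V2
8 × 59 = 4 × V2
V2 = 472/4 = 118.0 mL

118.0 mL


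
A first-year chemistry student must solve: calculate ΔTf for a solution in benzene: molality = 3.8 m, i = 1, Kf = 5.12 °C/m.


ΔTf = Kf × m × i
= 5.12 × 3.8 × 1
= 19.456 °C

19.456 °C


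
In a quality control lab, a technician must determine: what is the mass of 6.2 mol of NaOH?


M(NaOH) = 40.0 g/mol
mass = n × M = 6.2 × 40.0 = 248.00 g

248.00 g


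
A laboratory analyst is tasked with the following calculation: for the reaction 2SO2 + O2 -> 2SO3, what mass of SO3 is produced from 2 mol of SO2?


Mole ratio SO3:SO2 = 2:2
n(SO3) = 2 × 2/2 = 2.000 mol
mass = 2.000 × 80.07 = 160.14 g

160.14 g


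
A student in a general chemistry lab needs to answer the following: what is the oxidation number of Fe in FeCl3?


x + 3(-1) = 0, so x = +3
Oxidation number: +3

+3


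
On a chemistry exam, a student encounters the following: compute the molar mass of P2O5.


M(P2O5) = 2×30.97 + 5×16.0
= 61.94 + 80.0
= 141.94 g/mol

141.94 g/mol


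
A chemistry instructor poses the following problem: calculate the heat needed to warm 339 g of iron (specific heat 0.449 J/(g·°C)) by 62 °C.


q = mcΔT = 339 × 0.449 × 62
= 9437.08 J

9437.08 J


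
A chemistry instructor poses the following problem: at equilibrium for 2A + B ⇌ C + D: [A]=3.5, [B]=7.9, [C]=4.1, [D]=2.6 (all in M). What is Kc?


Kc = [C][D]/([A]^2[B])
= (4.1^1 × 2.6^1)/(3.5^2 × 7.9^1)
= 10.66/96.775
= 0.1102

0.1102


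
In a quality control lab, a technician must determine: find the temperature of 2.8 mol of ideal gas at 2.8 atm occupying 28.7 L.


PV = nRT  (R = 0.08206 L·atm/(mol·K))
T = PV/(nR) = 2.8×28.7/(2.8×0.08206)
= 80.36/0.229768
= 349.74 K

349.74 K


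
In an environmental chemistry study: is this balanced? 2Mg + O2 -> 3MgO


Equation: 2Mg + O2 -> 3MgO
Check atoms: Mg: 2≠3, O: 2≠3
Not balanced

No, not balanced


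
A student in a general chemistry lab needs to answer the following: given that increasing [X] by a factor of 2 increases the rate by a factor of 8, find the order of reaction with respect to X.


rate ∝ [X]^n
2^n = 8 → n = 3
Order in X: 3

3


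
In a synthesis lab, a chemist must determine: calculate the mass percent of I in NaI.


M(NaI) = 1×22.99 + 1×126.9 = 149.89 g/mol
Mass of I = 1 × 126.9 = 126.90 g/mol
% I = 126.90/149.89 × 100 = 84.66%

84.66%


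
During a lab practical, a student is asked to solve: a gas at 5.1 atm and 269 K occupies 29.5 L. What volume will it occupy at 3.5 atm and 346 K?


P1V1/T1 = P2V2/T2
V2 = P1V1T2/(T1P2)
= 5.1×29.5×346/(269×3.5)
= 55.29 L

55.29 L


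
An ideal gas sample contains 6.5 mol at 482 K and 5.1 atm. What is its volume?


PV = nRT  (R = 0.08206 L·atm/(mol·K))
V = nRT/P = 6.5×0.08206×482/5.1
= 50.411 L

50.411 L


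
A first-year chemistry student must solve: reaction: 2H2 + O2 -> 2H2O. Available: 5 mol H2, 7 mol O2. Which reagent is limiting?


Mole ratio available / coefficient:
  H2: 5/2 = 2.500
  O2: 7/1 = 7.000
Smaller ratio is limiting.

H2


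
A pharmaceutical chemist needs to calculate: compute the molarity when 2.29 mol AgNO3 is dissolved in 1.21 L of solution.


M = n/V = 2.29/1.21 = 1.893 mol/L

1.893 M


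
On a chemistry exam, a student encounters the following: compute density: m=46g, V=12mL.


ρ = mass/volume
= 46/12
= 3.833 g/mL

3.833 g/mL


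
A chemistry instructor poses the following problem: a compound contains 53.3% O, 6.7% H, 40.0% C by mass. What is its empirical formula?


Assume 100 g sample. Moles of each element:
  O: 53.3/16.0 = 3.331 mol
  H: 6.7/1.008 = 6.647 mol
  C: 40.0/12.01 = 3.331 mol
Divide by smallest (3.331):
  O: 3.331/3.331 = 1.0
  H: 6.647/3.331 = 2.0
  C: 3.331/3.331 = 1.0
Empirical formula: CH2O

CH2O


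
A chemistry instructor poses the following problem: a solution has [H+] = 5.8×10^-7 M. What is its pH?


pH = -log10([H+]) = -log10(5.8×10^-7)
= 7 - log10(5.8)
= 7 - 0.76
= 6.24

6.24


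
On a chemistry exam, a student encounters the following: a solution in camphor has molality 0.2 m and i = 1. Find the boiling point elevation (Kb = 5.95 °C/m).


ΔTb = Kb × m × i
= 5.95 × 0.2 × 1
= 1.19 °C

1.19 °C


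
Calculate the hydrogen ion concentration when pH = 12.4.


[H+] = 10^(-pH) = 10^(-12.4)
= 3.98×10^-13 M

3.98×10^-13 M


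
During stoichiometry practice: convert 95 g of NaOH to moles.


M(NaOH) = 40.0 g/mol
n = mass/M = 95/40.0 = 2.375 mol

2.375 mol


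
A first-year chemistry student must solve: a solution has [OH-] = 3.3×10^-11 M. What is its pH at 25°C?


pOH = -log10([OH-]) = -log10(3.3×10^-11)
= 11 - log10(3.3) = 10.48
pH = 14 - pOH = 14 - 10.48 = 3.52

3.52


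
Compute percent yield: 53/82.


% yield = actual/theoretical × 100
= 53/82 × 100
= 64.63%

64.63%


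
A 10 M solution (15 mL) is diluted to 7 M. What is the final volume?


C1V1 = C2V2
10 × 15 = 7 × V2
V2 = 150/7 = 21.43 mL

21.43 mL


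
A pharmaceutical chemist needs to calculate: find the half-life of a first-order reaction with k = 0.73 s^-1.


t½ = ln2/k = 0.693147/(0.73 s^-1)
= 0.9495 s

0.9495 s


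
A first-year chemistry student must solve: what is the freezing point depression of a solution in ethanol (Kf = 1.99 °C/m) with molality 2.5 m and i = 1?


ΔTf = Kf × m × i
= 1.99 × 2.5 × 1
= 4.975 °C

4.975 °C


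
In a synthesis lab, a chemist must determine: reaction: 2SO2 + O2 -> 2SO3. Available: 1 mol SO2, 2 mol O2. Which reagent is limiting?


Mole ratio available / coefficient:
  SO2: 1/2 = 0.500
  O2: 2/1 = 2.000
Smaller ratio is limiting.

SO2


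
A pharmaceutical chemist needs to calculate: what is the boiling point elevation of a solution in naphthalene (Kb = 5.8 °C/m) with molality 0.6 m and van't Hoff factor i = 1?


ΔTb = Kb × m × i
= 5.8 × 0.6 × 1
= 3.48 °C

3.48 °C


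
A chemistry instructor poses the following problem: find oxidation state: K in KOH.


Group 1 metal: +1
Oxidation number: +1

+1


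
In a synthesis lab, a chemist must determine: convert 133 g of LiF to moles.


M(LiF) = 25.94 g/mol
n = mass/M = 133/25.94 = 5.1272 mol

5.1272 mol


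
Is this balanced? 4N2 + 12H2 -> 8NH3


Equation: 4N2 + 12H2 -> 8NH3
Check atoms: H: 24=24, N: 8=8
Balanced

Yes, balanced


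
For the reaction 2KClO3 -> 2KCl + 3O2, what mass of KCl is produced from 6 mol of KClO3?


Mole ratio KCl:KClO3 = 2:2
n(KCl) = 6 × 2/2 = 6.000 mol
mass = 6.000 × 74.55 = 447.3 g

447.3 g


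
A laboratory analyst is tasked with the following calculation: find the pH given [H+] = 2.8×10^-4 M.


pH = -log10([H+]) = -log10(2.8×10^-4)
= 4 - log10(2.8)
= 4 - 0.45
= 3.55

3.55


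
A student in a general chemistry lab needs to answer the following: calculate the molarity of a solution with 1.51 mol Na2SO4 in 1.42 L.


M = n/V = 1.51/1.42 = 1.063 mol/L

1.063 M


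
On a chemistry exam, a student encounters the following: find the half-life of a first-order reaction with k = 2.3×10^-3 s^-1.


t½ = ln2/k = 0.693147/(2.3×10^-3 s^-1)
= 301.4 s

301.4 s


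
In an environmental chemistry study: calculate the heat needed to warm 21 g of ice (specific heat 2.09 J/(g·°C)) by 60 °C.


q = mcΔT = 21 × 2.09 × 60
= 2633.40 J

2633.40 J


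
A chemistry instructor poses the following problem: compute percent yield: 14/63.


% yield = actual/theoretical × 100
= 14/63 × 100
= 22.22%

22.22%


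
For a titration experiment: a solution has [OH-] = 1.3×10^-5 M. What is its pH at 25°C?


pOH = -log10([OH-]) = -log10(1.3×10^-5)
= 5 - log10(1.3) = 4.89
pH = 14 - pOH = 14 - 4.89 = 9.11

9.11


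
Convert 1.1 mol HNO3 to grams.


M(HNO3) = 63.02 g/mol
mass = n × M = 1.1 × 63.02 = 69.32 g

69.32 g


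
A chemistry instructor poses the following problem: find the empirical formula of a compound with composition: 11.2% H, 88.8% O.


Assume 100 g sample. Moles of each element:
  H: 11.2/1.008 = 11.111 mol
  O: 88.8/16.0 = 5.55 mol
Divide by smallest (5.55):
  H: 11.111/5.55 = 2.0
  O: 5.55/5.55 = 1.0
Empirical formula: H2O

H2O


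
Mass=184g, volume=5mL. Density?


ρ = mass/volume
= 184/5
= 36.8 g/mL

36.8 g/mL


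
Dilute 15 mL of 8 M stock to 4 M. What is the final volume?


C1V1 = C2V2
8 × 15 = 4 × V2
V2 = 120/4 = 30.0 mL

30.0 mL


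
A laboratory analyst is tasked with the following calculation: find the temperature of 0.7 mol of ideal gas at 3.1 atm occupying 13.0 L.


PV = nRT  (R = 0.08206 L·atm/(mol·K))
T = PV/(nR) = 3.1×13.0/(0.7×0.08206)
= 40.30/0.057442
= 701.58 K

701.58 K


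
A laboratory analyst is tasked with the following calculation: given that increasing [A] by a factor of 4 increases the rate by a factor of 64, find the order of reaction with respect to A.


rate ∝ [A]^n
4^n = 64 → n = 3
Order in A: 3

3


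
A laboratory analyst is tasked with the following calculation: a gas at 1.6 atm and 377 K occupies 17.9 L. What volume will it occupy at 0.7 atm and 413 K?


P1V1/T1 = P2V2/T2
V2 = P1V1T2/(T1P2)
= 1.6×17.9×413/(377×0.7)
= 44.821 L

44.821 L


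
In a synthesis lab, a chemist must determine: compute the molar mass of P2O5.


M(P2O5) = 2×30.97 + 5×16.0
= 61.94 + 80.0
= 141.94 g/mol

141.94 g/mol


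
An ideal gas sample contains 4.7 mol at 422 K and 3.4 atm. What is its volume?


PV = nRT  (R = 0.08206 L·atm/(mol·K))
V = nRT/P = 4.7×0.08206×422/3.4
= 47.87 L

47.87 L


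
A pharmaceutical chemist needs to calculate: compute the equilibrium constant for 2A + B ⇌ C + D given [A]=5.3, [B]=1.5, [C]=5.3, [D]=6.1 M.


Kc = [C][D]/([A]^2[B])
= (5.3^1 × 6.1^1)/(5.3^2 × 1.5^1)
= 32.33/42.135
= 0.7673

0.7673


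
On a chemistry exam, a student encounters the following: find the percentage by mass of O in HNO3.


M(HNO3) = 1×1.008 + 1×14.01 + 3×16.0 = 63.018 g/mol
Mass of O = 3 × 16.0 = 48.00 g/mol
% O = 48.00/63.018 × 100 = 76.17%

76.17%


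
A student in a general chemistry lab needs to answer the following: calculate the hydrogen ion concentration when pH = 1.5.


[H+] = 10^(-pH) = 10^(-1.5)
= 3.16×10^-2 M

3.16×10^-2 M


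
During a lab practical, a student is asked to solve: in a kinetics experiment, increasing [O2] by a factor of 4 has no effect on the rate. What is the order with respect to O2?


rate ∝ [O2]^n
rate ∝ [O2]^0
Order in O2: 0

0


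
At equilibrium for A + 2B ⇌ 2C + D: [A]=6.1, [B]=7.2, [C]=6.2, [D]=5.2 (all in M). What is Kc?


Kc = [C]^2[D]/([A][B]^2)
= (6.2^2 × 5.2^1)/(6.1^1 × 7.2^2)
= 199.888/316.224
= 0.6321

0.6321


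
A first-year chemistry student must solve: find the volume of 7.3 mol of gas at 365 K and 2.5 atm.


PV = nRT  (R = 0.08206 L·atm/(mol·K))
V = nRT/P = 7.3×0.08206×365/2.5
= 87.46 L

87.46 L


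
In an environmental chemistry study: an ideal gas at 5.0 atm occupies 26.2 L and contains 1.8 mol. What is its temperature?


PV = nRT  (R = 0.08206 L·atm/(mol·K))
T = PV/(nR) = 5.0×26.2/(1.8×0.08206)
= 131.00/0.147708
= 886.88 K

886.88 K


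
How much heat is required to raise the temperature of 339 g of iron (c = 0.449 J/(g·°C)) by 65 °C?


q = mcΔT = 339 × 0.449 × 65
= 9893.72 J

9893.72 J


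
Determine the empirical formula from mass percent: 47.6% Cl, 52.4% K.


Assume 100 g sample. Moles of each element:
  Cl: 47.6/35.45 = 1.343 mol
  K: 52.4/39.1 = 1.34 mol
Divide by smallest (1.34):
  Cl: 1.343/1.34 = 1.0
  K: 1.34/1.34 = 1.0
Empirical formula: KCl

KCl


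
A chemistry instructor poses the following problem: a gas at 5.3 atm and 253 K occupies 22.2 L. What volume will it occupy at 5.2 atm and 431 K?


P1V1/T1 = P2V2/T2
V2 = P1V1T2/(T1P2)
= 5.3×22.2×431/(253×5.2)
= 38.546 L

38.546 L


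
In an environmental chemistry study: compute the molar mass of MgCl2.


M(MgCl2) = 1×24.31 + 2×35.45
= 24.31 + 70.9
= 95.21 g/mol

95.21 g/mol


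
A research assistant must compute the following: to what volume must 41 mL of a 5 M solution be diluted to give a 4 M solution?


C1V1 = C2V2
5 × 41 = 4 × V2
V2 = 205/4 = 51.25 mL

51.25 mL


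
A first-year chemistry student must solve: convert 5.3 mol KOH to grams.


M(KOH) = 56.11 g/mol
mass = n × M = 5.3 × 56.11 = 297.38 g

297.38 g


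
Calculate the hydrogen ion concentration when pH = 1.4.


[H+] = 10^(-pH) = 10^(-1.4)
= 3.98×10^-2 M

3.98×10^-2 M


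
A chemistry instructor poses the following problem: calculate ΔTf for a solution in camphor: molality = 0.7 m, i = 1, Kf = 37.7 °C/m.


ΔTf = Kf × m × i
= 37.7 × 0.7 × 1
= 26.39 °C

26.39 °C


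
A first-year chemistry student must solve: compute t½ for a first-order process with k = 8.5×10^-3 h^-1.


t½ = ln2/k = 0.693147/(8.5×10^-3 h^-1)
= 81.55 h

81.55 h


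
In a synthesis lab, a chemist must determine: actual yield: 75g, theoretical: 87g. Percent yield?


% yield = actual/theoretical × 100
= 75/87 × 100
= 86.21%

86.21%


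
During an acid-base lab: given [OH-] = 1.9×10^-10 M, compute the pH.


pOH = -log10([OH-]) = -log10(1.9×10^-10)
= 10 - log10(1.9) = 9.72
pH = 14 - pOH = 14 - 9.72 = 4.28

4.28


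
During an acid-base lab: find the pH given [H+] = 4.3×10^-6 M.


pH = -log10([H+]) = -log10(4.3×10^-6)
= 6 - log10(4.3)
= 6 - 0.63
= 5.37

5.37


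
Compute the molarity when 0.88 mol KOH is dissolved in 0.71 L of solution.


M = n/V = 0.88/0.71 = 1.239 mol/L

1.239 M


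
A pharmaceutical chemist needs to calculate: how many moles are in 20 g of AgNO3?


M(AgNO3) = 169.88 g/mol
n = mass/M = 20/169.88 = 0.1177 mol

0.1177 mol


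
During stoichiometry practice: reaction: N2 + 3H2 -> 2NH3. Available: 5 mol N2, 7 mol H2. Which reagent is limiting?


Mole ratio available / coefficient:
  N2: 5/1 = 5.000
  H2: 7/3 = 2.333
Smaller ratio is limiting.

H2


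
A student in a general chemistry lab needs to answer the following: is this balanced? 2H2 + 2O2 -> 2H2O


Equation: 2H2 + 2O2 -> 2H2O
Check atoms: H: 4=4, O: 4≠2
Not balanced

No, not balanced


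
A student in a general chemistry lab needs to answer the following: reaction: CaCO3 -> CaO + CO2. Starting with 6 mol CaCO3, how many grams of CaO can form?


Mole ratio CaO:CaCO3 = 1:1
n(CaO) = 6 × 1/1 = 6.000 mol
mass = 6.000 × 56.08 = 336.48 g

336.48 g


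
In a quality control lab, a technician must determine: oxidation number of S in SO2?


x + 2(-2) = 0, so x = +4
Oxidation number: +4

+4


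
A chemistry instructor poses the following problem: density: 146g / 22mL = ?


ρ = mass/volume
= 146/22
= 6.636 g/mL

6.636 g/mL


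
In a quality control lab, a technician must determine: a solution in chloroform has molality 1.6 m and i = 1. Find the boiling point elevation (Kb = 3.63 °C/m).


ΔTb = Kb × m × i
= 3.63 × 1.6 × 1
= 5.808 °C

5.808 °C


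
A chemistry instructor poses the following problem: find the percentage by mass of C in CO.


M(CO) = 1×12.01 + 1×16.0 = 28.01 g/mol
Mass of C = 1 × 12.01 = 12.01 g/mol
% C = 12.01/28.01 × 100 = 42.88%

42.88%


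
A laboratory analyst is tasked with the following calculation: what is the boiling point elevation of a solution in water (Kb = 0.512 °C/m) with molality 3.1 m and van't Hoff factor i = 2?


ΔTb = Kb × m × i
= 0.512 × 3.1 × 2
= 3.1744 °C

3.1744 °C


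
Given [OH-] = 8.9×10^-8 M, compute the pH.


pOH = -log10([OH-]) = -log10(8.9×10^-8)
= 8 - log10(8.9) = 7.05
pH = 14 - pOH = 14 - 7.05 = 6.95

6.95


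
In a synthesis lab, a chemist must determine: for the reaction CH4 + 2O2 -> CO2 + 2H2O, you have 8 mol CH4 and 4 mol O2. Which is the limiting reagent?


Mole ratio available / coefficient:
  CH4: 8/1 = 8.000
  O2: 4/2 = 2.000
Smaller ratio is limiting.

O2


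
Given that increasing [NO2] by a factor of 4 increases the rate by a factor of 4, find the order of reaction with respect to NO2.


rate ∝ [NO2]^n
4^n = 4 → n = 1
Order in NO2: 1

1


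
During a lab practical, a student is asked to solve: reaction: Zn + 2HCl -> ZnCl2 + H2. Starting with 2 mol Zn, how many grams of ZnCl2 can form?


Mole ratio ZnCl2:Zn = 1:1
n(ZnCl2) = 2 × 1/1 = 2.000 mol
mass = 2.000 × 136.28 = 272.56 g

272.56 g


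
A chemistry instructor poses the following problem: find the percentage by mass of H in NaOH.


M(NaOH) = 1×22.99 + 1×16.0 + 1×1.008 = 39.998 g/mol
Mass of H = 1 × 1.008 = 1.008 g/mol
% H = 1.008/39.998 × 100 = 2.52%

2.52%


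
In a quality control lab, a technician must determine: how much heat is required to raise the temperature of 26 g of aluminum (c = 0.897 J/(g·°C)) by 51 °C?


q = mcΔT = 26 × 0.897 × 51
= 1189.42 J

1189.42 J


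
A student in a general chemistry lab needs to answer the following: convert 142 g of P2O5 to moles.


M(P2O5) = 141.94 g/mol
n = mass/M = 142/141.94 = 1.0004 mol

1.0004 mol


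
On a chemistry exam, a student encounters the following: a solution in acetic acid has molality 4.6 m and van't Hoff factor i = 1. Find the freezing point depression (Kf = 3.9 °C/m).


ΔTf = Kf × m × i
= 3.9 × 4.6 × 1
= 17.94 °C

17.94 °C


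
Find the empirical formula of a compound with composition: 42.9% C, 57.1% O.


Assume 100 g sample. Moles of each element:
  C: 42.9/12.01 = 3.572 mol
  O: 57.1/16.0 = 3.569 mol
Divide by smallest (3.569):
  C: 3.572/3.569 = 1.0
  O: 3.569/3.569 = 1.0
Empirical formula: CO

CO


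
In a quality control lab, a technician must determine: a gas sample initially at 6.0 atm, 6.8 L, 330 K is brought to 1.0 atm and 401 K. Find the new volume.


P1V1/T1 = P2V2/T2
V2 = P1V1T2/(T1P2)
= 6.0×6.8×401/(330×1.0)
= 49.578 L

49.578 L


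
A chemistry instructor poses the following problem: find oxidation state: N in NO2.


x + 2(-2) = 0, so x = +4
Oxidation number: +4

+4


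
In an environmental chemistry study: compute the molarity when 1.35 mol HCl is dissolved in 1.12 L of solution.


M = n/V = 1.35/1.12 = 1.205 mol/L

1.205 M


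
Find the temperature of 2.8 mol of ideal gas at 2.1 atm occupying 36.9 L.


PV = nRT  (R = 0.08206 L·atm/(mol·K))
T = PV/(nR) = 2.1×36.9/(2.8×0.08206)
= 77.49/0.229768
= 337.25 K

337.25 K


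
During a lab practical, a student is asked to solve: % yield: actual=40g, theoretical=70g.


% yield = actual/theoretical × 100
= 40/70 × 100
= 57.14%

57.14%


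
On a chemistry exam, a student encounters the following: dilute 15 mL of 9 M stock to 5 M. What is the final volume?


C1V1 = C2V2
9 × 15 = 5 × V2
V2 = 135/5 = 27.0 mL

27.0 mL


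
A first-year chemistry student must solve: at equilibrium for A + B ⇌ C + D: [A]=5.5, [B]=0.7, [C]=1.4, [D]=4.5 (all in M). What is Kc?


Kc = [C][D]/([A][B])
= (1.4^1 × 4.5^1)/(5.5^1 × 0.7^1)
= 6.3/3.85
= 1.636

1.636


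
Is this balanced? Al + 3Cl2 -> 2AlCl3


Equation: Al + 3Cl2 -> 2AlCl3
Check atoms: Al: 1≠2, Cl: 6=6
Not balanced

No, not balanced


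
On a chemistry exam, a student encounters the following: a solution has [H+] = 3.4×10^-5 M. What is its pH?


pH = -log10([H+]) = -log10(3.4×10^-5)
= 5 - log10(3.4)
= 5 - 0.53
= 4.47

4.47


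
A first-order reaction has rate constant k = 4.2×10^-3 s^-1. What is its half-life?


t½ = ln2/k = 0.693147/(4.2×10^-3 s^-1)
= 165.0 s

165.0 s


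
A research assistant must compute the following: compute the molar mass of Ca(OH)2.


M(Ca(OH)2) = 1×40.08 + 2×16.0 + 2×1.008
= 40.08 + 32.0 + 2.02
= 74.1 g/mol

74.1 g/mol


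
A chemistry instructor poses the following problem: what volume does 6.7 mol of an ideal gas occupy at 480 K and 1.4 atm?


PV = nRT  (R = 0.08206 L·atm/(mol·K))
V = nRT/P = 6.7×0.08206×480/1.4
= 188.504 L

188.504 L


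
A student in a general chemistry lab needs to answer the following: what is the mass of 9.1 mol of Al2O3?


M(Al2O3) = 101.96 g/mol
mass = n × M = 9.1 × 101.96 = 927.84 g

927.84 g


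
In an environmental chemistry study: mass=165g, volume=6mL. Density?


ρ = mass/volume
= 165/6
= 27.5 g/mL

27.5 g/mL


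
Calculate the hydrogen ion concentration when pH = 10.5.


[H+] = 10^(-pH) = 10^(-10.5)
= 3.16×10^-11 M

3.16×10^-11 M


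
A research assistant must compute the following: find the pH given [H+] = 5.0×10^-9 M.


pH = -log10([H+]) = -log10(5.0×10^-9)
= 9 - log10(5.0)
= 9 - 0.7
= 8.3

8.3


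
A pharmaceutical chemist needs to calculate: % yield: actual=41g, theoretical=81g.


% yield = actual/theoretical × 100
= 41/81 × 100
= 50.62%

50.62%


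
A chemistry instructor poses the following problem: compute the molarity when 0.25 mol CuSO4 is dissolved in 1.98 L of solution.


M = n/V = 0.25/1.98 = 0.126 mol/L

0.126 M


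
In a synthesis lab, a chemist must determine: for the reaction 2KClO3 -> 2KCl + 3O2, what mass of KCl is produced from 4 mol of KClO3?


Mole ratio KCl:KClO3 = 2:2
n(KCl) = 4 × 2/2 = 4.000 mol
mass = 4.000 × 74.55 = 298.2 g

298.2 g


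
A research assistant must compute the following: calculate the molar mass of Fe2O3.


M(Fe2O3) = 2×55.85 + 3×16.0
= 111.7 + 48.0
= 159.7 g/mol

159.7 g/mol


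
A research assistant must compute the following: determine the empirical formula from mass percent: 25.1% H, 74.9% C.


Assume 100 g sample. Moles of each element:
  H: 25.1/1.008 = 24.901 mol
  C: 74.9/12.01 = 6.236 mol
Divide by smallest (6.236):
  H: 24.901/6.236 = 3.99
  C: 6.236/6.236 = 1.0
Empirical formula: CH4

CH4


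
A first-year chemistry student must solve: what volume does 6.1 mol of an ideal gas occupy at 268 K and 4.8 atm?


PV = nRT  (R = 0.08206 L·atm/(mol·K))
V = nRT/P = 6.1×0.08206×268/4.8
= 27.948 L

27.948 L


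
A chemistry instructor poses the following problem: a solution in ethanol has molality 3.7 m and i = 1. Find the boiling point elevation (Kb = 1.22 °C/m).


ΔTb = Kb × m × i
= 1.22 × 3.7 × 1
= 4.514 °C

4.514 °C


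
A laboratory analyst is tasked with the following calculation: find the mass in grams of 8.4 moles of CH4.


M(CH4) = 16.04 g/mol
mass = n × M = 8.4 × 16.04 = 134.74 g

134.74 g


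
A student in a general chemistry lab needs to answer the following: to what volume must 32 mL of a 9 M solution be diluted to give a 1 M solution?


C1V1 = C2V2
9 × 32 = 1 × V2
V2 = 288/1 = 288.0 mL

288.0 mL


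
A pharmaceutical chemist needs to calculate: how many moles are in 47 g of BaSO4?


M(BaSO4) = 233.4 g/mol
n = mass/M = 47/233.4 = 0.2014 mol

0.2014 mol


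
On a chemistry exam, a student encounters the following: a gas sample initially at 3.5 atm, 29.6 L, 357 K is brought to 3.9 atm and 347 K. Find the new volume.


P1V1/T1 = P2V2/T2
V2 = P1V1T2/(T1P2)
= 3.5×29.6×347/(357×3.9)
= 25.82 L

25.82 L


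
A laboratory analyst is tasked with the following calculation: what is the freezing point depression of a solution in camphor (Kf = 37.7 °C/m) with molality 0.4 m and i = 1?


ΔTf = Kf × m × i
= 37.7 × 0.4 × 1
= 15.08 °C

15.08 °C


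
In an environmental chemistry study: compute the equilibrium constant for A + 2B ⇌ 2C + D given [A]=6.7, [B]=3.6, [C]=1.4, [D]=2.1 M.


Kc = [C]^2[D]/([A][B]^2)
= (1.4^2 × 2.1^1)/(6.7^1 × 3.6^2)
= 4.116/86.832
= 0.04740

0.04740


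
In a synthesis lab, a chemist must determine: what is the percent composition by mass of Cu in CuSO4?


M(CuSO4) = 1×63.55 + 1×32.07 + 4×16.0 = 159.62 g/mol
Mass of Cu = 1 × 63.55 = 63.55 g/mol
% Cu = 63.55/159.62 × 100 = 39.81%

39.81%


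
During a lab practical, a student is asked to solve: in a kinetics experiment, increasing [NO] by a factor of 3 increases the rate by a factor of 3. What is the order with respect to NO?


rate ∝ [NO]^n
3^n = 3 → n = 1
Order in NO: 1

1
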